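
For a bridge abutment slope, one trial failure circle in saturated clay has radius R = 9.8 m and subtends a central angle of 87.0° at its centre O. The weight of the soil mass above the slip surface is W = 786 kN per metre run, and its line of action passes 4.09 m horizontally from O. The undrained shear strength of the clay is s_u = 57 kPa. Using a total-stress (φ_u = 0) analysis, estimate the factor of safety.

FS = 2.59

Taking moments about the centre O, the resisting moment is provided by the undrained shear strength acting along the arc:
Arc length L_a = R·θ = 9.8·(87.0°·π/180) = 9.8·1.5184 = 14.88 m
M_R = s_u·L_a·R = 57·14.88·9.8 = 8312.3 kN·m/m
M_D = W·d = 786·4.09 = 3214.7 kN·m/m
FS = M_R / M_D = 8312.3 / 3214.7 = 2.586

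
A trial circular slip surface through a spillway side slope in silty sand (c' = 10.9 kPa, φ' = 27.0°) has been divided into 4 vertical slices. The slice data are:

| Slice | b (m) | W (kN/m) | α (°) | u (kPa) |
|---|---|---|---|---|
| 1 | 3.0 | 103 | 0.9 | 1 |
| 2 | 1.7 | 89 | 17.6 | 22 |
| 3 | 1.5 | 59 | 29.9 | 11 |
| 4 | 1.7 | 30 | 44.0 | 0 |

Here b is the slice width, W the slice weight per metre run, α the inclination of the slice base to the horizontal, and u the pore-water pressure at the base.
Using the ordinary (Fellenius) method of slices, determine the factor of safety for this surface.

Ordinary method of slices: FS = Σ[c'·Δl_i + (W_i cosα_i − u_i·Δl_i)·tanφ'] / Σ W_i sinα_i, with Δl_i = b_i / cosα_i.
Slice 1: Δl = 3.0/cos0.9° = 3.000 m; N'_1 = 103·cos0.9° − 1·3.000 = 100.0; c'Δl = 32.70; W sinα = 1.6
Slice 2: Δl = 1.7/cos17.6° = 1.783 m; N'_2 = 89·cos17.6° − 22·1.783 = 45.6; c'Δl = 19.44; W sinα = 26.9
Slice 3: Δl = 1.5/cos29.9° = 1.730 m; N'_3 = 59·cos29.9° − 11·1.730 = 32.1; c'Δl = 18.86; W sinα = 29.4
Slice 4: Δl = 1.7/cos44.0° = 2.363 m; N'_4 = 30·cos44.0° − 0·2.363 = 21.6; c'Δl = 25.76; W sinα = 20.8
Σc'Δl = 96.8 kN/m; ΣN' = 199.3 kN/m; ΣW sinα = 78.8 kN/m
Resisting = 96.8 + 199.3·tan27.0° = 96.8 + 101.5 = 198.3 kN/m
FS = 198.3 / 78.8 = 2.517

FS = 2.52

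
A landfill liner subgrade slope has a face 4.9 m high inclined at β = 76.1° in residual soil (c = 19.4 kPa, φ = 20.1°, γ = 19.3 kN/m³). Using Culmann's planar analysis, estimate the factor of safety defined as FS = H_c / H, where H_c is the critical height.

FS = 1.70

H_c = (4c/γ) · sinβ cosφ / [1 − cos(β − φ)]
    = (4·19.4/19.3) · sin76.1°·cos20.1° / [1 − cos56.0°]
    = 4.021 · 0.9116 / 0.4408 = 8.31 m
FS = H_c / H = 8.31 / 4.9 = 1.697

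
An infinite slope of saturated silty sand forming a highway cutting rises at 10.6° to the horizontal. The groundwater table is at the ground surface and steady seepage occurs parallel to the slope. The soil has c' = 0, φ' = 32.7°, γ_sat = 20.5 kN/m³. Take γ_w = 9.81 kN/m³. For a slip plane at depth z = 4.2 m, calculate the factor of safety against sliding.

With seepage parallel to the slope and the water table at the surface, the effective normal stress on the slip plane uses the buoyant unit weight γ' = γ_sat − γ_w while the driving shear stress uses γ_sat:
FS = [c' + γ' z cos²β tanφ'] / [γ_sat z sinβ cosβ]
(For c' = 0 this reduces to FS = (γ'/γ_sat)·tanφ'/tanβ.)
γ' = 20.5 − 9.81 = 10.69 kN/m³
Numerator = 0.0 + 10.69·4.2·cos²10.6°·tan32.7° = 0.0 + 10.69·4.2·0.9662·0.6420 = 27.849 kPa
Denominator = 20.5·4.2·sin10.6°·cos10.6° = 20.5·4.2·0.1840·0.9829 = 15.568 kPa
FS = 27.849 / 15.568 = 1.789

FS = 1.79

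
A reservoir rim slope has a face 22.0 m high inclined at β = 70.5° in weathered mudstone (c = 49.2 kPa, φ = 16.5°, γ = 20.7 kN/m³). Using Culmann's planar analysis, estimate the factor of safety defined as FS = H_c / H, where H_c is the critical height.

H_c = (4c/γ) · sinβ cosφ / [1 − cos(β − φ)]
    = (4·49.2/20.7) · sin70.5°·cos16.5° / [1 − cos54.0°]
    = 9.507 · 0.9038 / 0.4122 = 20.85 m
FS = H_c / H = 20.85 / 22.0 = 0.948

FS = 0.95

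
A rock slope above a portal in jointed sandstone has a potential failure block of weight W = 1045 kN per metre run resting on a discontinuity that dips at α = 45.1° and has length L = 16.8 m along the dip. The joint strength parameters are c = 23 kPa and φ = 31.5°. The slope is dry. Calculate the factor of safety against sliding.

Resolving the block weight along and normal to the plane and applying the Mohr–Coulomb strength on the joint:
N' = W cosα = 1045·cos45.1° = 737.6 kN/m
Driving force T = W sinα = 1045·sin45.1° = 740.2 kN/m
Resisting force R = c·L + N'·tanφ = 23·16.8 + 737.6·tan31.5° = 386.4 + 452.0 = 838.4 kN/m
FS = R / T = 838.4 / 740.2 = 1.133

FS = 1.13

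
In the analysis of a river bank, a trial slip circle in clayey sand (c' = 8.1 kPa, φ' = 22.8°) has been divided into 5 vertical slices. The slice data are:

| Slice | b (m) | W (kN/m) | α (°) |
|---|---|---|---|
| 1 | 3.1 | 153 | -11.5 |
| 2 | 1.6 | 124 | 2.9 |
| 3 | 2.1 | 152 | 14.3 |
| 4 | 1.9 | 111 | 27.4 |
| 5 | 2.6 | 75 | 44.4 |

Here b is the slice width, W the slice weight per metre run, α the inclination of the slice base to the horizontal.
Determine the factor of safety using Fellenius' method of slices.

Ordinary method of slices: FS = Σ[c'·Δl_i + (W_i cosα_i)·tanφ'] / Σ W_i sinα_i, with Δl_i = b_i / cosα_i.
Slice 1: Δl = 3.1/cos(-11.5°) = 3.164 m; N'_1 = 153·cos(-11.5°) = 149.9; c'Δl = 25.62; W sinα = -30.5
Slice 2: Δl = 1.6/cos2.9° = 1.602 m; N'_2 = 124·cos2.9° = 123.8; c'Δl = 12.98; W sinα = 6.3
Slice 3: Δl = 2.1/cos14.3° = 2.167 m; N'_3 = 152·cos14.3° = 147.3; c'Δl = 17.55; W sinα = 37.5
Slice 4: Δl = 1.9/cos27.4° = 2.140 m; N'_4 = 111·cos27.4° = 98.5; c'Δl = 17.33; W sinα = 51.1
Slice 5: Δl = 2.6/cos44.4° = 3.639 m; N'_5 = 75·cos44.4° = 53.6; c'Δl = 29.48; W sinα = 52.5
Σc'Δl = 103.0 kN/m; ΣN' = 573.2 kN/m; ΣW sinα = 116.9 kN/m
Resisting = 103.0 + 573.2·tan22.8° = 103.0 + 240.9 = 343.9 kN/m
FS = 343.9 / 116.9 = 2.943

FS = 2.94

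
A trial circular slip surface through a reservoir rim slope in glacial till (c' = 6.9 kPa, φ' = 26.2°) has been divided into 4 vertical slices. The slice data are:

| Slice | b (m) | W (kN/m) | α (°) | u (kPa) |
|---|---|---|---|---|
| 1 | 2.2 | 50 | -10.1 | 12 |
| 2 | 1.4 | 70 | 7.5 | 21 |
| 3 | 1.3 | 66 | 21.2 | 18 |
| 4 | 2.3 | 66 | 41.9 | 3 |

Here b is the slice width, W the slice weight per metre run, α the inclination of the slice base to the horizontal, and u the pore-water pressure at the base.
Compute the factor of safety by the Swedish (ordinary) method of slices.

Ordinary method of slices: FS = Σ[c'·Δl_i + (W_i cosα_i − u_i·Δl_i)·tanφ'] / Σ W_i sinα_i, with Δl_i = b_i / cosα_i.
Slice 1: Δl = 2.2/cos(-10.1°) = 2.235 m; N'_1 = 50·cos(-10.1°) − 12·2.235 = 22.4; c'Δl = 15.42; W sinα = -8.8
Slice 2: Δl = 1.4/cos7.5° = 1.412 m; N'_2 = 70·cos7.5° − 21·1.412 = 39.7; c'Δl = 9.74; W sinα = 9.1
Slice 3: Δl = 1.3/cos21.2° = 1.394 m; N'_3 = 66·cos21.2° − 18·1.394 = 36.4; c'Δl = 9.62; W sinα = 23.9
Slice 4: Δl = 2.3/cos41.9° = 3.090 m; N'_4 = 66·cos41.9° − 3·3.090 = 39.9; c'Δl = 21.32; W sinα = 44.1
Σc'Δl = 56.1 kN/m; ΣN' = 138.4 kN/m; ΣW sinα = 68.3 kN/m
Resisting = 56.1 + 138.4·tan26.2° = 56.1 + 68.1 = 124.2 kN/m
FS = 124.2 / 68.3 = 1.819

FS = 1.82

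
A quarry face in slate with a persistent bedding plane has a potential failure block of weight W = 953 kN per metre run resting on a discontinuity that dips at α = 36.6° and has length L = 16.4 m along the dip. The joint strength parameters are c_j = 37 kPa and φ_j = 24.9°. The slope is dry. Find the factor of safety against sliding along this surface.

FS = 1.69

Resolving the block weight along and normal to the plane and applying the Mohr–Coulomb strength on the joint:
N' = W cosα = 953·cos36.6° = 765.1 kN/m
Driving force T = W sinα = 953·sin36.6° = 568.2 kN/m
Resisting force R = c_j·L + N'·tanφ_j = 37·16.4 + 765.1·tan24.9° = 606.8 + 355.1 = 961.9 kN/m
FS = R / T = 961.9 / 568.2 = 1.693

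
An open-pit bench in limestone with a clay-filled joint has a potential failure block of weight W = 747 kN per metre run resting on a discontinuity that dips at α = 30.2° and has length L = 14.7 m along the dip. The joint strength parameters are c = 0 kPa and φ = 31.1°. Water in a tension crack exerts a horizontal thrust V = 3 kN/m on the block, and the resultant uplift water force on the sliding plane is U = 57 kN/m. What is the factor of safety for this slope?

FS = 0.94

Resolving the block weight along and normal to the plane and applying the Mohr–Coulomb strength on the joint:
N' = W cosα − U − V sinα = 747·cos30.2° − 57 − 3·sin30.2° = 587.1 kN/m
Driving force T = W sinα + V cosα = 747·sin30.2° + 3·cos30.2° = 378.3 kN/m
Resisting force R = c·L + N'·tanφ = 0·14.7 + 587.1·tan31.1° = 0.0 + 354.2 = 354.2 kN/m
FS = R / T = 354.2 / 378.3 = 0.936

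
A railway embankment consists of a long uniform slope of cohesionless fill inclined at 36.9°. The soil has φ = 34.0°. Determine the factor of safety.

FS = 0.90

For a dry cohesionless infinite slope the factor of safety is FS = tanφ / tanβ.
FS = tan34.0° / tan36.9° = 0.6745 / 0.7508 = 0.898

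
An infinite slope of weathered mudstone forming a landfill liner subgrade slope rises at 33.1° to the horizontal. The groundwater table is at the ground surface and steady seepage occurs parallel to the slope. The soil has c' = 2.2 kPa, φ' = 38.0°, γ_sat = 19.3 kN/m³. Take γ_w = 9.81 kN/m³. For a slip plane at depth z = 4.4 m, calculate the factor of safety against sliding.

With seepage parallel to the slope and the water table at the surface, the effective normal stress on the slip plane uses the buoyant unit weight γ' = γ_sat − γ_w while the driving shear stress uses γ_sat:
FS = [c' + γ' z cos²β tanφ'] / [γ_sat z sinβ cosβ]
γ' = 19.3 − 9.81 = 9.49 kN/m³
Numerator = 2.2 + 9.49·4.4·cos²33.1°·tan38.0° = 2.2 + 9.49·4.4·0.7018·0.7813 = 25.094 kPa
Denominator = 19.3·4.4·sin33.1°·cos33.1° = 19.3·4.4·0.5461·0.8377 = 38.849 kPa
FS = 25.094 / 38.849 = 0.646

FS = 0.65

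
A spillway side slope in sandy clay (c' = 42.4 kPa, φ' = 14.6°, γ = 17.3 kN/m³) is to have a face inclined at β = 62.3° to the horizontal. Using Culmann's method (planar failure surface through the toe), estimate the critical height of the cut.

Culmann's analysis gives the critical failure plane at α_cr = (β + φ')/2 = (62.3 + 14.6)/2 = 38.4°, and the critical height
H_c = (4c'/γ) · sinβ cosφ' / [1 − cos(β − φ')]
    = (4·42.4/17.3) · sin62.3°·cos14.6° / [1 − cos(47.7°)]
    = 9.803 · 0.8854·0.9677 / [1 − 0.6730]
    = 9.803 · 0.8568 / 0.3270
    = 25.69 m

H_c = 25.69 m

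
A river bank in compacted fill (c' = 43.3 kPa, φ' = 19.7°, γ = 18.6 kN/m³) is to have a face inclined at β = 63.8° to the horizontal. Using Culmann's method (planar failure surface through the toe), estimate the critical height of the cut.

Culmann's analysis gives the critical failure plane at α_cr = (β + φ')/2 = (63.8 + 19.7)/2 = 41.8°, and the critical height
H_c = (4c'/γ) · sinβ cosφ' / [1 − cos(β − φ')]
    = (4·43.3/18.6) · sin63.8°·cos19.7° / [1 − cos(44.1°)]
    = 9.312 · 0.8973·0.9415 / [1 − 0.7181]
    = 9.312 · 0.8447 / 0.2819
    = 27.91 m

H_c = 27.91 m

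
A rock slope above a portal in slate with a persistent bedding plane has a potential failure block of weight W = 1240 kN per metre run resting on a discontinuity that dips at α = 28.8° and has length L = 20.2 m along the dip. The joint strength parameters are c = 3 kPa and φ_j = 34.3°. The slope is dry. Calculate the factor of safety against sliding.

FS = 1.34

Resolving the block weight along and normal to the plane and applying the Mohr–Coulomb strength on the joint:
N' = W cosα = 1240·cos28.8° = 1086.6 kN/m
Driving force T = W sinα = 1240·sin28.8° = 597.4 kN/m
Resisting force R = c·L + N'·tanφ_j = 3·20.2 + 1086.6·tan34.3° = 60.6 + 741.2 = 801.8 kN/m
FS = R / T = 801.8 / 597.4 = 1.342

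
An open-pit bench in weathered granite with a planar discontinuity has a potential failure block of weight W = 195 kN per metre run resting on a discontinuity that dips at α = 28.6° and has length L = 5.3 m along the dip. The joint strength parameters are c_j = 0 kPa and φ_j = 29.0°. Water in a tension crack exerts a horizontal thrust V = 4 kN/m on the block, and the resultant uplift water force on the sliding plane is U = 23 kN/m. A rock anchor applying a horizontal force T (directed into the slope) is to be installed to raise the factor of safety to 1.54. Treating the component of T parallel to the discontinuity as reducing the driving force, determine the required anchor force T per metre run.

T = 42 kN/m

Resolving forces along and normal to the sliding plane, with the horizontal anchor force T adding T·sinα to the effective normal force and T·cosα acting up the plane against the driving force:
FS = [c_jL + (W cosα − U − V sinα + T sinα) tanφ_j] / [W sinα + V cosα − T cosα]
Without the anchor: N' = 146.3 kN/m, driving T_d = 96.9 kN/m, resisting R = 0·5.3 + 146.3·tan29.0° = 81.1 kN/m, FS = 0.84.
Setting FS = 1.54 and solving for T:
1.54·(96.9 − T cos28.6°) = 81.1 + T sin28.6°·tan29.0°
T·(sin28.6°·tan29.0° + 1.54·cos28.6°) = 1.54·96.9 − 81.1
T·(0.4787·0.5543 + 1.54·0.8780) = 149.2 − 81.1 = 68.1
T·1.6174 = 68.1
T = 42.1 kN/m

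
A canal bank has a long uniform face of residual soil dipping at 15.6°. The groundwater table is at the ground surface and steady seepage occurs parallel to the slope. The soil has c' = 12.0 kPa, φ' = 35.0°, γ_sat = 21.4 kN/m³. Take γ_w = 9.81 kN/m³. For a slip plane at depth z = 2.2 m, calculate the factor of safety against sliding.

FS = 2.34

With seepage parallel to the slope and the water table at the surface, the effective normal stress on the slip plane uses the buoyant unit weight γ' = γ_sat − γ_w while the driving shear stress uses γ_sat:
FS = [c' + γ' z cos²β tanφ'] / [γ_sat z sinβ cosβ]
γ' = 21.4 − 9.81 = 11.59 kN/m³
Numerator = 12.0 + 11.59·2.2·cos²15.6°·tan35.0° = 12.0 + 11.59·2.2·0.9277·0.7002 = 28.563 kPa
Denominator = 21.4·2.2·sin15.6°·cos15.6° = 21.4·2.2·0.2689·0.9632 = 12.194 kPa
FS = 28.563 / 12.194 = 2.342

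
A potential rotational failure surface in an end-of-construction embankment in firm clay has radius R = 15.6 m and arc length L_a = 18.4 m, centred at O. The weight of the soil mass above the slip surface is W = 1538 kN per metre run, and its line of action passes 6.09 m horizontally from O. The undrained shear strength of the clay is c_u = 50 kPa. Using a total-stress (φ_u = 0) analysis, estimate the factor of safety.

Taking moments about the centre O, the resisting moment is provided by the undrained shear strength acting along the arc:
M_R = c_u·L_a·R = 50·18.40·15.6 = 14352.0 kN·m/m
M_D = W·d = 1538·6.09 = 9366.4 kN·m/m
FS = M_R / M_D = 14352.0 / 9366.4 = 1.532

FS = 1.53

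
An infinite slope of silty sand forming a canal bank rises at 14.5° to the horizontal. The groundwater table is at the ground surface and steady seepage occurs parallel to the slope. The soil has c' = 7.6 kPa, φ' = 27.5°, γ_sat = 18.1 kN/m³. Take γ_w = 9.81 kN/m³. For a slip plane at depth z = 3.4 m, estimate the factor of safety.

With seepage parallel to the slope and the water table at the surface, the effective normal stress on the slip plane uses the buoyant unit weight γ' = γ_sat − γ_w while the driving shear stress uses γ_sat:
FS = [c' + γ' z cos²β tanφ'] / [γ_sat z sinβ cosβ]
γ' = 18.1 − 9.81 = 8.29 kN/m³
Numerator = 7.6 + 8.29·3.4·cos²14.5°·tan27.5° = 7.6 + 8.29·3.4·0.9373·0.5206 = 21.353 kPa
Denominator = 18.1·3.4·sin14.5°·cos14.5° = 18.1·3.4·0.2504·0.9681 = 14.918 kPa
FS = 21.353 / 14.918 = 1.431

FS = 1.43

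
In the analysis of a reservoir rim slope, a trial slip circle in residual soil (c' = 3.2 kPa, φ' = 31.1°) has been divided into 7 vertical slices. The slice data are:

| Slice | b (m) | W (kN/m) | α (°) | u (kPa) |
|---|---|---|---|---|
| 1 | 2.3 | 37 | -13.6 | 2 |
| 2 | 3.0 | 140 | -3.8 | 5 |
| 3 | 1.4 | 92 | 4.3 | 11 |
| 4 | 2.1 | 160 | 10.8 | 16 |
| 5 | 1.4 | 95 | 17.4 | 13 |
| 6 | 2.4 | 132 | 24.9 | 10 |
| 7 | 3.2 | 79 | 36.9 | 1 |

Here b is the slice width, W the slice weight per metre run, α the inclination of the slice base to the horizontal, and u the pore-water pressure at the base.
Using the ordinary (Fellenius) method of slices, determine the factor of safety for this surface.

Ordinary method of slices: FS = Σ[c'·Δl_i + (W_i cosα_i − u_i·Δl_i)·tanφ'] / Σ W_i sinα_i, with Δl_i = b_i / cosα_i.
Slice 1: Δl = 2.3/cos(-13.6°) = 2.366 m; N'_1 = 37·cos(-13.6°) − 2·2.366 = 31.2; c'Δl = 7.57; W sinα = -8.7
Slice 2: Δl = 3.0/cos(-3.8°) = 3.007 m; N'_2 = 140·cos(-3.8°) − 5·3.007 = 124.7; c'Δl = 9.62; W sinα = -9.3
Slice 3: Δl = 1.4/cos4.3° = 1.404 m; N'_3 = 92·cos4.3° − 11·1.404 = 76.3; c'Δl = 4.49; W sinα = 6.9
Slice 4: Δl = 2.1/cos10.8° = 2.138 m; N'_4 = 160·cos10.8° − 16·2.138 = 123.0; c'Δl = 6.84; W sinα = 30.0
Slice 5: Δl = 1.4/cos17.4° = 1.467 m; N'_5 = 95·cos17.4° − 13·1.467 = 71.6; c'Δl = 4.69; W sinα = 28.4
Slice 6: Δl = 2.4/cos24.9° = 2.646 m; N'_6 = 132·cos24.9° − 10·2.646 = 93.3; c'Δl = 8.47; W sinα = 55.6
Slice 7: Δl = 3.2/cos36.9° = 4.002 m; N'_7 = 79·cos36.9° − 1·4.002 = 59.2; c'Δl = 12.81; W sinα = 47.4
Σc'Δl = 54.5 kN/m; ΣN' = 579.2 kN/m; ΣW sinα = 150.3 kN/m
Resisting = 54.5 + 579.2·tan31.1° = 54.5 + 349.4 = 403.9 kN/m
FS = 403.9 / 150.3 = 2.687

FS = 2.69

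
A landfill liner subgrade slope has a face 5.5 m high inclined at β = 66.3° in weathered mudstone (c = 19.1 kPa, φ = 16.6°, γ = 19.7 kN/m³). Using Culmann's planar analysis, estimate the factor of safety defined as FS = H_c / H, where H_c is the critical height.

H_c = (4c/γ) · sinβ cosφ / [1 − cos(β − φ)]
    = (4·19.1/19.7) · sin66.3°·cos16.6° / [1 − cos49.7°]
    = 3.878 · 0.8775 / 0.3532 = 9.63 m
FS = H_c / H = 9.63 / 5.5 = 1.752

FS = 1.75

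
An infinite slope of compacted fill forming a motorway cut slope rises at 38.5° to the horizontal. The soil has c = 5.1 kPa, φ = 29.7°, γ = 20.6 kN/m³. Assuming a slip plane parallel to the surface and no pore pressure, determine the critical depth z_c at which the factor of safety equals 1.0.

z_c = 1.80 m

Setting FS = 1.00 in FS = [c + γz cos²β tanφ] / [γz sinβ cosβ] and solving for z:
z = c / [γ cosβ (FS·sinβ − cosβ·tanφ)]
  = 5.1 / [20.6·cos38.5°·(1.00·sin38.5° − cos38.5°·tan29.7°)]
  = 5.1 / [20.6·0.7826·(1.00·0.6225 − 0.7826·0.5704)]
  = 5.1 / 2.8394 = 1.796 m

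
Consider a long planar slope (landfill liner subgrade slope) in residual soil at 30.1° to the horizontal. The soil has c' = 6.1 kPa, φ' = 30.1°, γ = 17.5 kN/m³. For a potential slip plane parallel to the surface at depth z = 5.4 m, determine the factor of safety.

For an infinite slope with a slip plane parallel to the surface (no pore pressure): FS = [c' + γz cos²β tanφ'] / [γz sinβ cosβ].
γz = 17.5·5.4 = 94.50 kN/m²
Numerator = 6.1 + 94.50·cos²30.1°·tan30.1° = 6.1 + 94.50·0.7485·0.5797 = 47.102 kPa
Denominator = 94.50·sin30.1°·cos30.1° = 94.50·0.5015·0.8652 = 41.002 kPa
FS = 47.102 / 41.002 = 1.149

FS = 1.15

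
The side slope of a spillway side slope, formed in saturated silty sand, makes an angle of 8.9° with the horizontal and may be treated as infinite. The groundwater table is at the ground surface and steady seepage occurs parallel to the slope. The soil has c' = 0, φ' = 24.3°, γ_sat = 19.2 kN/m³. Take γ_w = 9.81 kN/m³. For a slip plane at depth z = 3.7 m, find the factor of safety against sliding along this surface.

With seepage parallel to the slope and the water table at the surface, the effective normal stress on the slip plane uses the buoyant unit weight γ' = γ_sat − γ_w while the driving shear stress uses γ_sat:
FS = [c' + γ' z cos²β tanφ'] / [γ_sat z sinβ cosβ]
(For c' = 0 this reduces to FS = (γ'/γ_sat)·tanφ'/tanβ.)
γ' = 19.2 − 9.81 = 9.39 kN/m³
Numerator = 0.0 + 9.39·3.7·cos²8.9°·tan24.3° = 0.0 + 9.39·3.7·0.9761·0.4515 = 15.312 kPa
Denominator = 19.2·3.7·sin8.9°·cos8.9° = 19.2·3.7·0.1547·0.9880 = 10.858 kPa
FS = 15.312 / 10.858 = 1.410

FS = 1.41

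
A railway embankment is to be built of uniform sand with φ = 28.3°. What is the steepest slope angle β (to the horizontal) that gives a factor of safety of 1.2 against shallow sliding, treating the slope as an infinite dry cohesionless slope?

For an infinite dry cohesionless slope FS = tanφ/tanβ, so tanβ = tanφ / FS.
tanβ = tan28.3° / 1.2 = 0.5384 / 1.2 = 0.4487
β = arctan(0.4487) = 24.17°

β = 24.2°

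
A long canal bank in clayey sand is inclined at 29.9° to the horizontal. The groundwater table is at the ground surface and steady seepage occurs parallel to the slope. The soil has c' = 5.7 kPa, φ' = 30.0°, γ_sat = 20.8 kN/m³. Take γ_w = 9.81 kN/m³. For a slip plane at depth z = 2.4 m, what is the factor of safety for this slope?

FS = 0.79

With seepage parallel to the slope and the water table at the surface, the effective normal stress on the slip plane uses the buoyant unit weight γ' = γ_sat − γ_w while the driving shear stress uses γ_sat:
FS = [c' + γ' z cos²β tanφ'] / [γ_sat z sinβ cosβ]
γ' = 20.8 − 9.81 = 10.99 kN/m³
Numerator = 5.7 + 10.99·2.4·cos²29.9°·tan30.0° = 5.7 + 10.99·2.4·0.7515·0.5774 = 17.144 kPa
Denominator = 20.8·2.4·sin29.9°·cos29.9° = 20.8·2.4·0.4985·0.8669 = 21.572 kPa
FS = 17.144 / 21.572 = 0.795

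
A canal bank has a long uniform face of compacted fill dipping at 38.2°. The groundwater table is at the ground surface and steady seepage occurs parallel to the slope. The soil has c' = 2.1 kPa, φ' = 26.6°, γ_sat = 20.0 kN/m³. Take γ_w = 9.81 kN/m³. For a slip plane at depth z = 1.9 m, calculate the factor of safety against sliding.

FS = 0.44

With seepage parallel to the slope and the water table at the surface, the effective normal stress on the slip plane uses the buoyant unit weight γ' = γ_sat − γ_w while the driving shear stress uses γ_sat:
FS = [c' + γ' z cos²β tanφ'] / [γ_sat z sinβ cosβ]
γ' = 20.0 − 9.81 = 10.19 kN/m³
Numerator = 2.1 + 10.19·1.9·cos²38.2°·tan26.6° = 2.1 + 10.19·1.9·0.6176·0.5008 = 8.088 kPa
Denominator = 20.0·1.9·sin38.2°·cos38.2° = 20.0·1.9·0.6184·0.7859 = 18.467 kPa
FS = 8.088 / 18.467 = 0.438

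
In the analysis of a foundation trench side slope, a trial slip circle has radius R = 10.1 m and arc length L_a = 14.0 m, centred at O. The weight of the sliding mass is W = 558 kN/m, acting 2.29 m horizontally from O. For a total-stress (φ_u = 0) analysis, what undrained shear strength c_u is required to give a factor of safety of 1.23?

c_u = 11.1 kPa

FS = c_u·L_a·R / (W·d), so c_u = FS·W·d / (L_a·R).
c_u = 1.23·558·2.29 / (14.00·10.1) = 1571.7 / 141.40 = 11.12 kPa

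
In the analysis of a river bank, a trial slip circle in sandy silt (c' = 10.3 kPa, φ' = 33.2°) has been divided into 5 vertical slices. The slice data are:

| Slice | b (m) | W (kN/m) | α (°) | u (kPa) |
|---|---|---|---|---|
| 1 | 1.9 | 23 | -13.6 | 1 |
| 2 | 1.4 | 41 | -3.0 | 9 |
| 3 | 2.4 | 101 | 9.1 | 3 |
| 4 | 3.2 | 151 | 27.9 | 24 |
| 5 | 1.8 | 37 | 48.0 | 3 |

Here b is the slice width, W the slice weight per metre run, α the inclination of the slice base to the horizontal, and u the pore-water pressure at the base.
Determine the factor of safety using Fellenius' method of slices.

Ordinary method of slices: FS = Σ[c'·Δl_i + (W_i cosα_i − u_i·Δl_i)·tanφ'] / Σ W_i sinα_i, with Δl_i = b_i / cosα_i.
Slice 1: Δl = 1.9/cos(-13.6°) = 1.955 m; N'_1 = 23·cos(-13.6°) − 1·1.955 = 20.4; c'Δl = 20.13; W sinα = -5.4
Slice 2: Δl = 1.4/cos(-3.0°) = 1.402 m; N'_2 = 41·cos(-3.0°) − 9·1.402 = 28.3; c'Δl = 14.44; W sinα = -2.1
Slice 3: Δl = 2.4/cos9.1° = 2.431 m; N'_3 = 101·cos9.1° − 3·2.431 = 92.4; c'Δl = 25.04; W sinα = 16.0
Slice 4: Δl = 3.2/cos27.9° = 3.621 m; N'_4 = 151·cos27.9° − 24·3.621 = 46.5; c'Δl = 37.29; W sinα = 70.7
Slice 5: Δl = 1.8/cos48.0° = 2.690 m; N'_5 = 37·cos48.0° − 3·2.690 = 16.7; c'Δl = 27.71; W sinα = 27.5
Σc'Δl = 124.6 kN/m; ΣN' = 204.4 kN/m; ΣW sinα = 106.6 kN/m
Resisting = 124.6 + 204.4·tan33.2° = 124.6 + 133.8 = 258.4 kN/m
FS = 258.4 / 106.6 = 2.424

FS = 2.42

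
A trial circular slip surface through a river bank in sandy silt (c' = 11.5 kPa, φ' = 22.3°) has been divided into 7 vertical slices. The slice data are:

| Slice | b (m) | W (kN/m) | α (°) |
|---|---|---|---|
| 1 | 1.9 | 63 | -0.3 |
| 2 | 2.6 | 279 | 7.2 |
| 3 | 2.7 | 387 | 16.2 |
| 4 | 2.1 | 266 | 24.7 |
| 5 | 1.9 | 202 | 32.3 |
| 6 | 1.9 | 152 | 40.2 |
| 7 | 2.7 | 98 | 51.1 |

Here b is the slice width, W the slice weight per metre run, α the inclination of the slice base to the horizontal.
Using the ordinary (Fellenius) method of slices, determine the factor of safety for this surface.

Ordinary method of slices: FS = Σ[c'·Δl_i + (W_i cosα_i)·tanφ'] / Σ W_i sinα_i, with Δl_i = b_i / cosα_i.
Slice 1: Δl = 1.9/cos(-0.3°) = 1.900 m; N'_1 = 63·cos(-0.3°) = 63.0; c'Δl = 21.85; W sinα = -0.3
Slice 2: Δl = 2.6/cos7.2° = 2.621 m; N'_2 = 279·cos7.2° = 276.8; c'Δl = 30.14; W sinα = 35.0
Slice 3: Δl = 2.7/cos16.2° = 2.812 m; N'_3 = 387·cos16.2° = 371.6; c'Δl = 32.33; W sinα = 108.0
Slice 4: Δl = 2.1/cos24.7° = 2.311 m; N'_4 = 266·cos24.7° = 241.7; c'Δl = 26.58; W sinα = 111.2
Slice 5: Δl = 1.9/cos32.3° = 2.248 m; N'_5 = 202·cos32.3° = 170.7; c'Δl = 25.85; W sinα = 107.9
Slice 6: Δl = 1.9/cos40.2° = 2.488 m; N'_6 = 152·cos40.2° = 116.1; c'Δl = 28.61; W sinα = 98.1
Slice 7: Δl = 2.7/cos51.1° = 4.300 m; N'_7 = 98·cos51.1° = 61.5; c'Δl = 49.45; W sinα = 76.3
Σc'Δl = 214.8 kN/m; ΣN' = 1301.5 kN/m; ΣW sinα = 536.1 kN/m
Resisting = 214.8 + 1301.5·tan22.3° = 214.8 + 533.8 = 748.6 kN/m
FS = 748.6 / 536.1 = 1.396

FS = 1.40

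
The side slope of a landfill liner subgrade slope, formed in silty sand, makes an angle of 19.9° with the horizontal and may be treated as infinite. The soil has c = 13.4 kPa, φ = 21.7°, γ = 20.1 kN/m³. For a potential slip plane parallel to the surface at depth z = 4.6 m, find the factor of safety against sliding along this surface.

FS = 1.55

For an infinite slope with a slip plane parallel to the surface (no pore pressure): FS = [c + γz cos²β tanφ] / [γz sinβ cosβ].
γz = 20.1·4.6 = 92.46 kN/m²
Numerator = 13.4 + 92.46·cos²19.9°·tan21.7° = 13.4 + 92.46·0.8841·0.3979 = 45.931 kPa
Denominator = 92.46·sin19.9°·cos19.9° = 92.46·0.3404·0.9403 = 29.592 kPa
FS = 45.931 / 29.592 = 1.552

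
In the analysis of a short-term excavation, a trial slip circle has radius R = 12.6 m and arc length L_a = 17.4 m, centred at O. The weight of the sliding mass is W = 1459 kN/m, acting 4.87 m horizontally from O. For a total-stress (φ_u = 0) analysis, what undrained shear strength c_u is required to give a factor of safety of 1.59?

FS = c_u·L_a·R / (W·d), so c_u = FS·W·d / (L_a·R).
c_u = 1.59·1459·4.87 / (17.40·12.6) = 11297.5 / 219.24 = 51.53 kPa

c_u = 51.5 kPa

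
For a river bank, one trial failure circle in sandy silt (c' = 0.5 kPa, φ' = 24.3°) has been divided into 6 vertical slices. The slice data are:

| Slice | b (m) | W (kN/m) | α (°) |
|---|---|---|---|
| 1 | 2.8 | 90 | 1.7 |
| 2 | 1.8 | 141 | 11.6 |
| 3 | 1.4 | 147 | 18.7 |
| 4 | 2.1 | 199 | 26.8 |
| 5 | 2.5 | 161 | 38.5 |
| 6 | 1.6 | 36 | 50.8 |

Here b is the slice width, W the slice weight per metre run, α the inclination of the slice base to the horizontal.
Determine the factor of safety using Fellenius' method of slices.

Ordinary method of slices: FS = Σ[c'·Δl_i + (W_i cosα_i)·tanφ'] / Σ W_i sinα_i, with Δl_i = b_i / cosα_i.
Slice 1: Δl = 2.8/cos1.7° = 2.801 m; N'_1 = 90·cos1.7° = 90.0; c'Δl = 1.40; W sinα = 2.7
Slice 2: Δl = 1.8/cos11.6° = 1.838 m; N'_2 = 141·cos11.6° = 138.1; c'Δl = 0.92; W sinα = 28.4
Slice 3: Δl = 1.4/cos18.7° = 1.478 m; N'_3 = 147·cos18.7° = 139.2; c'Δl = 0.74; W sinα = 47.1
Slice 4: Δl = 2.1/cos26.8° = 2.353 m; N'_4 = 199·cos26.8° = 177.6; c'Δl = 1.18; W sinα = 89.7
Slice 5: Δl = 2.5/cos38.5° = 3.194 m; N'_5 = 161·cos38.5° = 126.0; c'Δl = 1.60; W sinα = 100.2
Slice 6: Δl = 1.6/cos50.8° = 2.532 m; N'_6 = 36·cos50.8° = 22.8; c'Δl = 1.27; W sinα = 27.9
Σc'Δl = 7.1 kN/m; ΣN' = 693.7 kN/m; ΣW sinα = 296.0 kN/m
Resisting = 7.1 + 693.7·tan24.3° = 7.1 + 313.2 = 320.3 kN/m
FS = 320.3 / 296.0 = 1.082

FS = 1.08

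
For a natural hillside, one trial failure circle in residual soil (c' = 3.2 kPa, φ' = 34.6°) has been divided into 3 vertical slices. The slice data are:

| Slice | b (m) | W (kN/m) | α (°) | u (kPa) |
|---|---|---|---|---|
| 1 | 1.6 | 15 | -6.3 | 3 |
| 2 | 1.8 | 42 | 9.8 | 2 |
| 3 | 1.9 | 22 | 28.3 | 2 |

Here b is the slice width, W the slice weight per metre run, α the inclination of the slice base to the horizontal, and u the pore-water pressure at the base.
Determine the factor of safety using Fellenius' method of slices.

Ordinary method of slices: FS = Σ[c'·Δl_i + (W_i cosα_i − u_i·Δl_i)·tanφ'] / Σ W_i sinα_i, with Δl_i = b_i / cosα_i.
Slice 1: Δl = 1.6/cos(-6.3°) = 1.610 m; N'_1 = 15·cos(-6.3°) − 3·1.610 = 10.1; c'Δl = 5.15; W sinα = -1.6
Slice 2: Δl = 1.8/cos9.8° = 1.827 m; N'_2 = 42·cos9.8° − 2·1.827 = 37.7; c'Δl = 5.85; W sinα = 7.1
Slice 3: Δl = 1.9/cos28.3° = 2.158 m; N'_3 = 22·cos28.3° − 2·2.158 = 15.1; c'Δl = 6.91; W sinα = 10.4
Σc'Δl = 17.9 kN/m; ΣN' = 62.9 kN/m; ΣW sinα = 15.9 kN/m
Resisting = 17.9 + 62.9·tan34.6° = 17.9 + 43.4 = 61.3 kN/m
FS = 61.3 / 15.9 = 3.846

FS = 3.85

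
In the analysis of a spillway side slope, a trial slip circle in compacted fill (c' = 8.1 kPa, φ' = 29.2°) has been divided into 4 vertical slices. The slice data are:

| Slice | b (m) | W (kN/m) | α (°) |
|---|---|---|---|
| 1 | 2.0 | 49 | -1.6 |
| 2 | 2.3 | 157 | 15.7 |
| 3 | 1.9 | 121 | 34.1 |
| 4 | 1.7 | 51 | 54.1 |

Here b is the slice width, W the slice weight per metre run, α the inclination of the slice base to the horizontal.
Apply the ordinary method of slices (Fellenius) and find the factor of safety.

Ordinary method of slices: FS = Σ[c'·Δl_i + (W_i cosα_i)·tanφ'] / Σ W_i sinα_i, with Δl_i = b_i / cosα_i.
Slice 1: Δl = 2.0/cos(-1.6°) = 2.001 m; N'_1 = 49·cos(-1.6°) = 49.0; c'Δl = 16.21; W sinα = -1.4
Slice 2: Δl = 2.3/cos15.7° = 2.389 m; N'_2 = 157·cos15.7° = 151.1; c'Δl = 19.35; W sinα = 42.5
Slice 3: Δl = 1.9/cos34.1° = 2.295 m; N'_3 = 121·cos34.1° = 100.2; c'Δl = 18.59; W sinα = 67.8
Slice 4: Δl = 1.7/cos54.1° = 2.899 m; N'_4 = 51·cos54.1° = 29.9; c'Δl = 23.48; W sinα = 41.3
Σc'Δl = 77.6 kN/m; ΣN' = 330.2 kN/m; ΣW sinα = 150.3 kN/m
Resisting = 77.6 + 330.2·tan29.2° = 77.6 + 184.6 = 262.2 kN/m
FS = 262.2 / 150.3 = 1.745

FS = 1.74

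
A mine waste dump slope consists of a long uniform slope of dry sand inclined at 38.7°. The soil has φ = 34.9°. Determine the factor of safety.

FS = 0.87

For a dry cohesionless infinite slope the factor of safety is FS = tanφ / tanβ.
FS = tan34.9° / tan38.7° = 0.6976 / 0.8012 = 0.871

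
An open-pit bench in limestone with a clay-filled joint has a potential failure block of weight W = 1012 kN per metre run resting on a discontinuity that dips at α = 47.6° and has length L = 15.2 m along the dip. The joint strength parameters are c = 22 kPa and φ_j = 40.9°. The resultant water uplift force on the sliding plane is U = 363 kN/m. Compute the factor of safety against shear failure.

FS = 0.82

Resolving the block weight along and normal to the plane and applying the Mohr–Coulomb strength on the joint:
N' = W cosα − U = 1012·cos47.6° − 363 = 319.4 kN/m
Driving force T = W sinα = 1012·sin47.6° = 747.3 kN/m
Resisting force R = c·L + N'·tanφ_j = 22·15.2 + 319.4·tan40.9° = 334.4 + 276.7 = 611.1 kN/m
FS = R / T = 611.1 / 747.3 = 0.818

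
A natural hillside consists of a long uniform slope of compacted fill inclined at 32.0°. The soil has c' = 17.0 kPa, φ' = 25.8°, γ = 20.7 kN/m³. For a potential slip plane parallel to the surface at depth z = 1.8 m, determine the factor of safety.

FS = 1.79

For an infinite slope with a slip plane parallel to the surface (no pore pressure): FS = [c' + γz cos²β tanφ'] / [γz sinβ cosβ].
γz = 20.7·1.8 = 37.26 kN/m²
Numerator = 17.0 + 37.26·cos²32.0°·tan25.8° = 17.0 + 37.26·0.7192·0.4834 = 29.954 kPa
Denominator = 37.26·sin32.0°·cos32.0° = 37.26·0.5299·0.8480 = 16.745 kPa
FS = 29.954 / 16.745 = 1.789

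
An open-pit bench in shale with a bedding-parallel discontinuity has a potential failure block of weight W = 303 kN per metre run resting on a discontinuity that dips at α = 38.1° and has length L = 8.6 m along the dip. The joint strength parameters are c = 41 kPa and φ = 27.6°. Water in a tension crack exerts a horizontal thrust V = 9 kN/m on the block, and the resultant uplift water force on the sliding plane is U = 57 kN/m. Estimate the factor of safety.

FS = 2.29

Resolving the block weight along and normal to the plane and applying the Mohr–Coulomb strength on the joint:
N' = W cosα − U − V sinα = 303·cos38.1° − 57 − 9·sin38.1° = 175.9 kN/m
Driving force T = W sinα + V cosα = 303·sin38.1° + 9·cos38.1° = 194.0 kN/m
Resisting force R = c·L + N'·tanφ = 41·8.6 + 175.9·tan27.6° = 352.6 + 92.0 = 444.6 kN/m
FS = R / T = 444.6 / 194.0 = 2.291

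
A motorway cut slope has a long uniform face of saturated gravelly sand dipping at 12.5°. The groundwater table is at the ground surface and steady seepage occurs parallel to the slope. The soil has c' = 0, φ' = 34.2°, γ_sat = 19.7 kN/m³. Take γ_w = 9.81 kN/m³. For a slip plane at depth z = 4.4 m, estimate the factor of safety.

FS = 1.54

With seepage parallel to the slope and the water table at the surface, the effective normal stress on the slip plane uses the buoyant unit weight γ' = γ_sat − γ_w while the driving shear stress uses γ_sat:
FS = [c' + γ' z cos²β tanφ'] / [γ_sat z sinβ cosβ]
(For c' = 0 this reduces to FS = (γ'/γ_sat)·tanφ'/tanβ.)
γ' = 19.7 − 9.81 = 9.89 kN/m³
Numerator = 0.0 + 9.89·4.4·cos²12.5°·tan34.2° = 0.0 + 9.89·4.4·0.9532·0.6796 = 28.188 kPa
Denominator = 19.7·4.4·sin12.5°·cos12.5° = 19.7·4.4·0.2164·0.9763 = 18.316 kPa
FS = 28.188 / 18.316 = 1.539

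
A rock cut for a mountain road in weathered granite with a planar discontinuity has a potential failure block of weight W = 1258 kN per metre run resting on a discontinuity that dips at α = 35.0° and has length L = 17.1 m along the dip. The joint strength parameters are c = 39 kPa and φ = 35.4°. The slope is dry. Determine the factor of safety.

Resolving the block weight along and normal to the plane and applying the Mohr–Coulomb strength on the joint:
N' = W cosα = 1258·cos35.0° = 1030.5 kN/m
Driving force T = W sinα = 1258·sin35.0° = 721.6 kN/m
Resisting force R = c·L + N'·tanφ = 39·17.1 + 1030.5·tan35.4° = 666.9 + 732.3 = 1399.2 kN/m
FS = R / T = 1399.2 / 721.6 = 1.939

FS = 1.94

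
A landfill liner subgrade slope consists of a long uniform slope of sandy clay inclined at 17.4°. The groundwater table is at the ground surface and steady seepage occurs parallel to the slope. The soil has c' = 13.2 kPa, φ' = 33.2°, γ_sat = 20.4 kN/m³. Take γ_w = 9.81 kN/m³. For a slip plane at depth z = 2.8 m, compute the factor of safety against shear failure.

With seepage parallel to the slope and the water table at the surface, the effective normal stress on the slip plane uses the buoyant unit weight γ' = γ_sat − γ_w while the driving shear stress uses γ_sat:
FS = [c' + γ' z cos²β tanφ'] / [γ_sat z sinβ cosβ]
γ' = 20.4 − 9.81 = 10.59 kN/m³
Numerator = 13.2 + 10.59·2.8·cos²17.4°·tan33.2° = 13.2 + 10.59·2.8·0.9106·0.6544 = 30.869 kPa
Denominator = 20.4·2.8·sin17.4°·cos17.4° = 20.4·2.8·0.2990·0.9542 = 16.300 kPa
FS = 30.869 / 16.300 = 1.894

FS = 1.89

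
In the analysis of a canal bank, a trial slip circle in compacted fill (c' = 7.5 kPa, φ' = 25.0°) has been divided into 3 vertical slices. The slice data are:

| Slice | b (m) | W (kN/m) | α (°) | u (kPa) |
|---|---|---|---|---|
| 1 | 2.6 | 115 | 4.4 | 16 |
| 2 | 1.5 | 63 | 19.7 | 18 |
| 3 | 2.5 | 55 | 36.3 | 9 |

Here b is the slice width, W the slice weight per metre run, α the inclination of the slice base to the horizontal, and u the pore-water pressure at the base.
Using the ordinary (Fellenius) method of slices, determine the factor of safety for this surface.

FS = 1.77

Ordinary method of slices: FS = Σ[c'·Δl_i + (W_i cosα_i − u_i·Δl_i)·tanφ'] / Σ W_i sinα_i, with Δl_i = b_i / cosα_i.
Slice 1: Δl = 2.6/cos4.4° = 2.608 m; N'_1 = 115·cos4.4° − 16·2.608 = 72.9; c'Δl = 19.56; W sinα = 8.8
Slice 2: Δl = 1.5/cos19.7° = 1.593 m; N'_2 = 63·cos19.7° − 18·1.593 = 30.6; c'Δl = 11.95; W sinα = 21.2
Slice 3: Δl = 2.5/cos36.3° = 3.102 m; N'_3 = 55·cos36.3° − 9·3.102 = 16.4; c'Δl = 23.27; W sinα = 32.6
Σc'Δl = 54.8 kN/m; ΣN' = 120.0 kN/m; ΣW sinα = 62.6 kN/m
Resisting = 54.8 + 120.0·tan25.0° = 54.8 + 55.9 = 110.7 kN/m
FS = 110.7 / 62.6 = 1.768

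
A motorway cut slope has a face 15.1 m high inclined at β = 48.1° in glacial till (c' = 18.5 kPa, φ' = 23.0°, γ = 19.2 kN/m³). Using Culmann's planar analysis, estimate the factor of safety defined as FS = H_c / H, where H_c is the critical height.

H_c = (4c'/γ) · sinβ cosφ' / [1 − cos(β − φ')]
    = (4·18.5/19.2) · sin48.1°·cos23.0° / [1 − cos25.1°]
    = 3.854 · 0.6851 / 0.0944 = 27.96 m
FS = H_c / H = 27.96 / 15.1 = 1.852

FS = 1.85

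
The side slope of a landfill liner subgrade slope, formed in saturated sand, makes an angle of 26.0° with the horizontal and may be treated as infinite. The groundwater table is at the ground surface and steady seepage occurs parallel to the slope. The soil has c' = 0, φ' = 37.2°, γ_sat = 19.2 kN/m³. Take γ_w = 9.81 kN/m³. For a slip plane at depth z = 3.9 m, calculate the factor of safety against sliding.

With seepage parallel to the slope and the water table at the surface, the effective normal stress on the slip plane uses the buoyant unit weight γ' = γ_sat − γ_w while the driving shear stress uses γ_sat:
FS = [c' + γ' z cos²β tanφ'] / [γ_sat z sinβ cosβ]
(For c' = 0 this reduces to FS = (γ'/γ_sat)·tanφ'/tanβ.)
γ' = 19.2 − 9.81 = 9.39 kN/m³
Numerator = 0.0 + 9.39·3.9·cos²26.0°·tan37.2° = 0.0 + 9.39·3.9·0.8078·0.7590 = 22.455 kPa
Denominator = 19.2·3.9·sin26.0°·cos26.0° = 19.2·3.9·0.4384·0.8988 = 29.503 kPa
FS = 22.455 / 29.503 = 0.761

FS = 0.76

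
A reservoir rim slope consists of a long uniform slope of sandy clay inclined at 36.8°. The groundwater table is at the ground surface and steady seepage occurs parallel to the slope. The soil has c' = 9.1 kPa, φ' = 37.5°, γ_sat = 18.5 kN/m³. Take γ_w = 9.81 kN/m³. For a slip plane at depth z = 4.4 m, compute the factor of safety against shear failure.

FS = 0.71

With seepage parallel to the slope and the water table at the surface, the effective normal stress on the slip plane uses the buoyant unit weight γ' = γ_sat − γ_w while the driving shear stress uses γ_sat:
FS = [c' + γ' z cos²β tanφ'] / [γ_sat z sinβ cosβ]
γ' = 18.5 − 9.81 = 8.69 kN/m³
Numerator = 9.1 + 8.69·4.4·cos²36.8°·tan37.5° = 9.1 + 8.69·4.4·0.6412·0.7673 = 27.912 kPa
Denominator = 18.5·4.4·sin36.8°·cos36.8° = 18.5·4.4·0.5990·0.8007 = 39.044 kPa
FS = 27.912 / 39.044 = 0.715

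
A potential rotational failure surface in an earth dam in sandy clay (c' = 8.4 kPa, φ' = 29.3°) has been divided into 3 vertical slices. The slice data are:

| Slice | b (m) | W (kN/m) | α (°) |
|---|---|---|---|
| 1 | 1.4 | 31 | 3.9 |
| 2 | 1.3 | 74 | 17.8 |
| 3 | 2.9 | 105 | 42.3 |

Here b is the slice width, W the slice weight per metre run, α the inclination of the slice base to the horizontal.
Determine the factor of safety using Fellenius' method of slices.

FS = 1.64

Ordinary method of slices: FS = Σ[c'·Δl_i + (W_i cosα_i)·tanφ'] / Σ W_i sinα_i, with Δl_i = b_i / cosα_i.
Slice 1: Δl = 1.4/cos3.9° = 1.403 m; N'_1 = 31·cos3.9° = 30.9; c'Δl = 11.79; W sinα = 2.1
Slice 2: Δl = 1.3/cos17.8° = 1.365 m; N'_2 = 74·cos17.8° = 70.5; c'Δl = 11.47; W sinα = 22.6
Slice 3: Δl = 2.9/cos42.3° = 3.921 m; N'_3 = 105·cos42.3° = 77.7; c'Δl = 32.94; W sinα = 70.7
Σc'Δl = 56.2 kN/m; ΣN' = 179.0 kN/m; ΣW sinα = 95.4 kN/m
Resisting = 56.2 + 179.0·tan29.3° = 56.2 + 100.5 = 156.7 kN/m
FS = 156.7 / 95.4 = 1.642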